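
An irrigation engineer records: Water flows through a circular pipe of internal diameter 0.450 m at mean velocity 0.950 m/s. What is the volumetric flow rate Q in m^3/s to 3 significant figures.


Approach: apply the continuity equation for pipe flow, Q = A * v with A = pi*(D/2)^2.
A = pi*(0.450/2)^2 = 0.15904 m^2
Q = 0.15904 * 0.950 = 0.151 m^3/s
Therefore the volumetric flow rate Q = 0.151 m^3/s.


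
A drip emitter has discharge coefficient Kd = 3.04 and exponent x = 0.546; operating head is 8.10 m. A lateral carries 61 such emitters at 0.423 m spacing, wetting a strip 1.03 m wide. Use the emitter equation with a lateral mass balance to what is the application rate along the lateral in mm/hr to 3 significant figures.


Approach: apply the emitter equation with a lateral mass balance, q = Kd*h^x; Q = n*q; rate = Q/(n*spacing*width).
Step 1 — single emitter flow (q = Kd*h^x):
  q = 3.04 * 8.10^0.546 = 9.5259 L/hr
Step 2 — total lateral flow: Q = 61 * 9.5259 = 581.08 L/hr
Step 3 — wetted area: A = 61 * 0.423 * 1.03 = 26.577 m^2
Step 4 — application rate: Q/A = 581.08/26.577 = 21.9 mm/hr
Therefore the application rate along the lateral = 21.9 mm/hr.


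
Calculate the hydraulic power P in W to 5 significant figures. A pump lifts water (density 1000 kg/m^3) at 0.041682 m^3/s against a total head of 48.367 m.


Approach: apply the hydraulic power relation, P = rho*g*Q*H.
P = 1000 * 9.81 * 0.041682 * 48.367 = 19777 W
Therefore the hydraulic power P = 19777 W.


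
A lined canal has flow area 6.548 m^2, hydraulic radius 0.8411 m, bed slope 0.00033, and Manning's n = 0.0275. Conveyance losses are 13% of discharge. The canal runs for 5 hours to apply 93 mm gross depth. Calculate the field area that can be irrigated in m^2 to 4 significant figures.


Approach: apply Manning's equation with a conveyance and depth budget, Q = (1/n)*A*R^(2/3)*S^(1/2); Q_field = Q*(1-loss); Area = Q_field*t/(d/1000).
Step 1 — canal discharge (Manning's equation):
  Q = (1/0.0275) * 6.548 * 0.8411^(2/3) * 0.00033^(1/2) = 3.85417 m^3/s
Step 2 — delivered flow: Q_field = 3.85417*(1 - 13/100) = 3.35313 m^3/s
Step 3 — volume delivered: V = 3.35313 * 5*3600 = 60356.4 m^3
Step 4 — area served: A = V / (depth/1000) = 60356.4 / 0.093 = 649000 m^2
Therefore the field area that can be irrigated = 649000 m^2.


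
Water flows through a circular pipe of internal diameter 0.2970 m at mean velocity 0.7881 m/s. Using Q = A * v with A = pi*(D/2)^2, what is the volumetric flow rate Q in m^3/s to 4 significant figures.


A = pi*(0.2970/2)^2 = 0.0692792 m^2
Q = 0.0692792 * 0.7881 = 0.05460 m^3/s
Therefore the volumetric flow rate Q = 0.05460 m^3/s.


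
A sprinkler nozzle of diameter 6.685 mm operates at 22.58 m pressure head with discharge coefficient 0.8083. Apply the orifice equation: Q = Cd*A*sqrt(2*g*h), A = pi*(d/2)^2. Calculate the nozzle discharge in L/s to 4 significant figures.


A = pi*(6.685e-3/2)^2 = 3.50988e-05 m^2
Q = 0.8083 * 3.50988e-05 * sqrt(2*9.81*22.58) * 1000 = 0.5971 L/s
Therefore the nozzle discharge = 0.5971 L/s.


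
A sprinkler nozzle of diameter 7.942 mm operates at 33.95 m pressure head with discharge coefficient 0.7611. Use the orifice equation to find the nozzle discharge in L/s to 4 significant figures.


Approach: apply the orifice equation, Q = Cd*A*sqrt(2*g*h), A = pi*(d/2)^2.
A = pi*(7.942e-3/2)^2 = 4.95393e-05 m^2
Q = 0.7611 * 4.95393e-05 * sqrt(2*9.81*33.95) * 1000 = 0.9731 L/s
Therefore the nozzle discharge = 0.9731 L/s.


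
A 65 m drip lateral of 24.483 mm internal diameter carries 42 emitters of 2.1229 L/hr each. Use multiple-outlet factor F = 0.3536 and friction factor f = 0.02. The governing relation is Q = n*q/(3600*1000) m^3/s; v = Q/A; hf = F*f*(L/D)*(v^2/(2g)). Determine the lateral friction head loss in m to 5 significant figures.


Q = 42*2.1229/(3600*1000) = 2.476717e-05 m^3/s
A = pi*(24.483e-3/2)^2 = 4.707812e-04 m^2, so v = Q/A = 0.05260865 m/s
hf = 0.3536*0.02*(65/0.024483)*(0.05260865^2/(2*9.81)) = 0.0026485 m
Therefore the lateral friction head loss = 0.0026485 m.


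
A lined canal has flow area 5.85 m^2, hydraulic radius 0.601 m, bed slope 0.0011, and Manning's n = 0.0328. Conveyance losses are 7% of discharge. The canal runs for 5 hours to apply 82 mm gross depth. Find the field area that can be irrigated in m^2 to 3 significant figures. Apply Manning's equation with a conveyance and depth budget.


Approach: apply Manning's equation with a conveyance and depth budget, Q = (1/n)*A*R^(2/3)*S^(1/2); Q_field = Q*(1-loss); Area = Q_field*t/(d/1000).
Step 1 — canal discharge (Manning's equation):
  Q = (1/0.0328) * 5.85 * 0.601^(2/3) * 0.0011^(1/2) = 4.2127 m^3/s
Step 2 — delivered flow: Q_field = 4.2127*(1 - 7/100) = 3.9178 m^3/s
Step 3 — volume delivered: V = 3.9178 * 5*3600 = 70521 m^3
Step 4 — area served: A = V / (depth/1000) = 70521 / 0.082 = 860000 m^2
Therefore the field area that can be irrigated = 860000 m^2.


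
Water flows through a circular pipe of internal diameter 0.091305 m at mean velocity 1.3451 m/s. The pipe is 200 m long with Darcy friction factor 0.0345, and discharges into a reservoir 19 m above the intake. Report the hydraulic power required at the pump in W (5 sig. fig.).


Approach: apply continuity + Darcy-Weisbach + hydraulic power, Q = A*v; hf = f*(L/D)*(v^2/(2g)); H = static + hf; P = rho*g*Q*H.
Step 1 — flow rate (continuity, Q = A*v):
  A = pi*(0.091305/2)^2 = 0.006547553 m^2
  Q = 0.006547553 * 1.3451 = 0.008807113 m^3/s
Step 2 — friction head loss (Darcy-Weisbach):
  hf = 0.0345 * (200/0.091305) * (1.3451^2 / (2*9.81))
  hf = 6.968907 m
Step 3 — total head: H = 19 + 6.968907 = 25.96891 m
Step 4 — hydraulic power (P = rho*g*Q*H):
  P = 1000 * 9.81 * 0.008807113 * 25.96891 = 2243.7 W
Therefore the hydraulic power required at the pump = 2243.7 W.


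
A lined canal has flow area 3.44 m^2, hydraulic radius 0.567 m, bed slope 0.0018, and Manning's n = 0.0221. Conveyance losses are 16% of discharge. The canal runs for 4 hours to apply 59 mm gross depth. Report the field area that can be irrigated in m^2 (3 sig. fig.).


Approach: apply Manning's equation with a conveyance and depth budget, Q = (1/n)*A*R^(2/3)*S^(1/2); Q_field = Q*(1-loss); Area = Q_field*t/(d/1000).
Step 1 — canal discharge (Manning's equation):
  Q = (1/0.0221) * 3.44 * 0.567^(2/3) * 0.0018^(1/2) = 4.5240 m^3/s
Step 2 — delivered flow: Q_field = 4.5240*(1 - 16/100) = 3.8002 m^3/s
Step 3 — volume delivered: V = 3.8002 * 4*3600 = 54723 m^3
Step 4 — area served: A = V / (depth/1000) = 54723 / 0.059 = 928000 m^2
Therefore the field area that can be irrigated = 928000 m^2.


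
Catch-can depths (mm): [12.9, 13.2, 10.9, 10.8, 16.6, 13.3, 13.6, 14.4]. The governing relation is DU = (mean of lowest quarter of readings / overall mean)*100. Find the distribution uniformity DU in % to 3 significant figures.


sorted lowest 2 of 8: [10.8, 10.9] -> mean = 10.850 mm
overall mean = 13.213 mm
DU = (10.850/13.213)*100 = 82.1 %
Therefore the distribution uniformity DU = 82.1 %.


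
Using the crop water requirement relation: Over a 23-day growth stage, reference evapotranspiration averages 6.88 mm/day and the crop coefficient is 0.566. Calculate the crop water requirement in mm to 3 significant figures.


Approach: apply the crop water requirement relation, CWR = ET0 * Kc * days.
CWR = 6.88 * 0.566 * 23 = 89.6 mm
Therefore the crop water requirement = 89.6 mm.


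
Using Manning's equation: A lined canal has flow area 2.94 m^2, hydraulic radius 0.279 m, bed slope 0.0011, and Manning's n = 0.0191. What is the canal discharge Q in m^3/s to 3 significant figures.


Approach: apply Manning's equation, Q = (1/n)*A*R^(2/3)*S^(1/2).
Q = (1/0.0191) * 2.94 * 0.279^(2/3) * 0.0011^(1/2) = 2.18 m^3/s
Therefore the canal discharge Q = 2.18 m^3/s.


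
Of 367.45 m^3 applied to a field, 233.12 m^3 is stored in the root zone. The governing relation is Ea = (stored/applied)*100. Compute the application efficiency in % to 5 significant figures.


Ea = (233.12/367.45)*100 = 63.443 %
Therefore the application efficiency = 63.443 %.


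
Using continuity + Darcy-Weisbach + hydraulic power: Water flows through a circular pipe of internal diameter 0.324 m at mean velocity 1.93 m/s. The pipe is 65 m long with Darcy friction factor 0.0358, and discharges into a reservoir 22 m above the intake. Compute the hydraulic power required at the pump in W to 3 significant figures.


Approach: apply continuity + Darcy-Weisbach + hydraulic power, Q = A*v; hf = f*(L/D)*(v^2/(2g)); H = static + hf; P = rho*g*Q*H.
Step 1 — flow rate (continuity, Q = A*v):
  A = pi*(0.324/2)^2 = 0.082448 m^2
  Q = 0.082448 * 1.93 = 0.15912 m^3/s
Step 2 — friction head loss (Darcy-Weisbach):
  hf = 0.0358 * (65/0.324) * (1.93^2 / (2*9.81))
  hf = 1.3635 m
Step 3 — total head: H = 22 + 1.3635 = 23.364 m
Step 4 — hydraulic power (P = rho*g*Q*H):
  P = 1000 * 9.81 * 0.15912 * 23.364 = 36500 W
Therefore the hydraulic power required at the pump = 36500 W.


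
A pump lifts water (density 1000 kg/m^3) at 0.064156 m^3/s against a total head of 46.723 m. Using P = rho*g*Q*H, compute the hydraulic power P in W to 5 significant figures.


P = 1000 * 9.81 * 0.064156 * 46.723 = 29406 W
Therefore the hydraulic power P = 29406 W.


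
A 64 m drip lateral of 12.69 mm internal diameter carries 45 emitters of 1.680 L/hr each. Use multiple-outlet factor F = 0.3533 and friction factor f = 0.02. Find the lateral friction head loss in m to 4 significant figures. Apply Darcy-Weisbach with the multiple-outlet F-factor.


Approach: apply Darcy-Weisbach with the multiple-outlet F-factor, Q = n*q/(3600*1000) m^3/s; v = Q/A; hf = F*f*(L/D)*(v^2/(2g)).
Q = 45*1.680/(3600*1000) = 2.10000e-05 m^3/s
A = pi*(12.69e-3/2)^2 = 1.26477e-04 m^2, so v = Q/A = 0.166037 m/s
hf = 0.3533*0.02*(64/0.01269)*(0.166037^2/(2*9.81)) = 0.05007 m
Therefore the lateral friction head loss = 0.05007 m.


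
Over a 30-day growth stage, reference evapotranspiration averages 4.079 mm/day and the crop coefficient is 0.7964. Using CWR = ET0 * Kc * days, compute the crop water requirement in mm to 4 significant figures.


CWR = 4.079 * 0.7964 * 30 = 97.46 mm
Therefore the crop water requirement = 97.46 mm.


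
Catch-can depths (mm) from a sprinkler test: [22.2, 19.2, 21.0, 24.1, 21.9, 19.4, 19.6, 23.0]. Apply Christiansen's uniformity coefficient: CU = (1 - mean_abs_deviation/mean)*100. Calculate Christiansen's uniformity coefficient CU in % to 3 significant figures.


mean = 21.300 mm
mean |d_i - mean| = 1.5000 mm
CU = (1 - 1.5000/21.300)*100 = 93.0 %
Therefore Christiansen's uniformity coefficient CU = 93.0 %.


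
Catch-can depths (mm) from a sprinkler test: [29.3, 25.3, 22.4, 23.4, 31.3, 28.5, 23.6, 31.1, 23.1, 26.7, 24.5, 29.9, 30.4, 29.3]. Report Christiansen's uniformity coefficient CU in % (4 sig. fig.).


Approach: apply Christiansen's uniformity coefficient, CU = (1 - mean_abs_deviation/mean)*100.
mean = 27.0571 mm
mean |d_i - mean| = 2.91429 mm
CU = (1 - 2.91429/27.0571)*100 = 89.23 %
Therefore Christiansen's uniformity coefficient CU = 89.23 %.


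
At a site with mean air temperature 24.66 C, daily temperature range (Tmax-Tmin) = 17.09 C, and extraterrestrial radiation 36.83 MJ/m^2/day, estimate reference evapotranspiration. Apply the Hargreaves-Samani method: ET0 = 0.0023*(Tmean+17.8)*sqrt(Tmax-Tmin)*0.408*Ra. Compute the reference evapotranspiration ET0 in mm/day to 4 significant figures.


ET0 = 0.0023*(24.66+17.8)*sqrt(17.09)*0.408*36.83 = 6.067 mm/day
Therefore the reference evapotranspiration ET0 = 6.067 mm/day.


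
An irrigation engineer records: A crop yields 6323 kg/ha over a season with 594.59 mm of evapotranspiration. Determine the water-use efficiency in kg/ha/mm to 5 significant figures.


Approach: apply the water-use efficiency ratio, WUE = yield/ET.
WUE = 6323 / 594.59 = 10.634 kg/ha/mm
Therefore the water-use efficiency = 10.634 kg/ha/mm.


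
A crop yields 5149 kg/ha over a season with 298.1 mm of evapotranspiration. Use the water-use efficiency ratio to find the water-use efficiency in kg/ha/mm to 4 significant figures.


Approach: apply the water-use efficiency ratio, WUE = yield/ET.
WUE = 5149 / 298.1 = 17.27 kg/ha/mm
Therefore the water-use efficiency = 17.27 kg/ha/mm.


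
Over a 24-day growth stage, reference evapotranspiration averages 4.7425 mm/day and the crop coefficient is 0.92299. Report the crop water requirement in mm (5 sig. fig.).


Approach: apply the crop water requirement relation, CWR = ET0 * Kc * days.
CWR = 4.7425 * 0.92299 * 24 = 105.05 mm
Therefore the crop water requirement = 105.05 mm.


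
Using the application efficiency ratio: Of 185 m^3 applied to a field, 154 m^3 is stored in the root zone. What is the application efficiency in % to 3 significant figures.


Approach: apply the application efficiency ratio, Ea = (stored/applied)*100.
Ea = (154/185)*100 = 83.2 %
Therefore the application efficiency = 83.2 %.


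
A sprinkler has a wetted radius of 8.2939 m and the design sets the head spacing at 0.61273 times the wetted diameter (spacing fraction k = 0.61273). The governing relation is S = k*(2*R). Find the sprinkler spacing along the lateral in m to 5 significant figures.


S = 0.61273 * (2 * 8.2939) = 10.164 m
Therefore the sprinkler spacing along the lateral = 10.164 m.


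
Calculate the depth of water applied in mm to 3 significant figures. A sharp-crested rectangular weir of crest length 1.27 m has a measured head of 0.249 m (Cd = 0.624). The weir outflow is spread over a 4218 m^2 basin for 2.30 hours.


Approach: apply the rectangular weir equation with a volume-to-depth conversion, Q = (2/3)*Cd*L*sqrt(2g)*H^1.5; d = Q*t/A * 1000.
Step 1 — weir discharge:
  Q = (2/3)*0.624*1.27*sqrt(2*9.81)*0.249^1.5 = 0.29077 m^3/s
Step 2 — volume: V = 0.29077 * 2.30*3600 = 2407.6 m^3
Step 3 — depth: d = V/A * 1000 = 2407.6/4218 * 1000 = 571 mm
Therefore the depth of water applied = 571 mm.


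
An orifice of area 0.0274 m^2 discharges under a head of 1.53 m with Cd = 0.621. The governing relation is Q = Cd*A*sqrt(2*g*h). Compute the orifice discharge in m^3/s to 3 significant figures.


Q = 0.621 * 0.0274 * sqrt(2*9.81*1.53) = 0.0932 m^3/s
Therefore the orifice discharge = 0.0932 m^3/s.


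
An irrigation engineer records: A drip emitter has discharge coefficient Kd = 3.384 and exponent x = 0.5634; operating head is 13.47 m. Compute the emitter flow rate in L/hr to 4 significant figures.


Approach: apply the emitter characteristic equation, q = Kd * h^x.
q = 3.384 * 13.47^0.5634 = 14.65 L/hr
Therefore the emitter flow rate = 14.65 L/hr.


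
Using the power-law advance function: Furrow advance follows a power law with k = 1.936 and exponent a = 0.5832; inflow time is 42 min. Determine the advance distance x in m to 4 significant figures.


Approach: apply the power-law advance function, x = k*t^a.
x = 1.936 * 42^0.5832 = 17.12 m
Therefore the advance distance x = 17.12 m.


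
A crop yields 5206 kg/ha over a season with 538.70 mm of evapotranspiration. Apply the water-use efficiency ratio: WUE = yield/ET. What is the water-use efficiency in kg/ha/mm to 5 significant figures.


WUE = 5206 / 538.70 = 9.6640 kg/ha/mm
Therefore the water-use efficiency = 9.6640 kg/ha/mm.


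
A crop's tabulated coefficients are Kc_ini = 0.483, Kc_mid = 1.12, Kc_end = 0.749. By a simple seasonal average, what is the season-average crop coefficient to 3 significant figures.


Approach: apply a simple seasonal average, Kc_avg = (Kc_ini + Kc_mid + Kc_end)/3.
Kc_avg = (0.483 + 1.12 + 0.749)/3 = 0.784
Therefore the season-average crop coefficient = 0.784.


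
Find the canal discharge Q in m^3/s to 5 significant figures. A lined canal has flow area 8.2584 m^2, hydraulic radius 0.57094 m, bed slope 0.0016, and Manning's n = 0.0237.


Approach: apply Manning's equation, Q = (1/n)*A*R^(2/3)*S^(1/2).
Q = (1/0.0237) * 8.2584 * 0.57094^(2/3) * 0.0016^(1/2) = 9.5926 m^3/s
Therefore the canal discharge Q = 9.5926 m^3/s.


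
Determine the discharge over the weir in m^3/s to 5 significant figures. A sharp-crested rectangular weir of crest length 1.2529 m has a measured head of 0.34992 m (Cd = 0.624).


Approach: apply the rectangular weir equation, Q = (2/3)*Cd*L*sqrt(2g)*H^1.5.
Q = (2/3)*0.624*1.2529*sqrt(2*9.81)*0.34992^1.5 = 0.47787 m^3/s
Therefore the discharge over the weir = 0.47787 m^3/s.


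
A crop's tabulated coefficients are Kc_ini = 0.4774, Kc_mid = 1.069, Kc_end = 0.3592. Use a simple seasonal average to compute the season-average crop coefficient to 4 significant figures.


Approach: apply a simple seasonal average, Kc_avg = (Kc_ini + Kc_mid + Kc_end)/3.
Kc_avg = (0.4774 + 1.069 + 0.3592)/3 = 0.6352
Therefore the season-average crop coefficient = 0.6352.


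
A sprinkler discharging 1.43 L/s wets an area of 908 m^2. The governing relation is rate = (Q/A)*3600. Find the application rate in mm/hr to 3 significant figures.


rate = (1.43 / 908) * 3600 = 5.67 mm/hr
Therefore the application rate = 5.67 mm/hr.


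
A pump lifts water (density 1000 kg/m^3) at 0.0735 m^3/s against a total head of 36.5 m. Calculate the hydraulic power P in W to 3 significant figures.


Approach: apply the hydraulic power relation, P = rho*g*Q*H.
P = 1000 * 9.81 * 0.0735 * 36.5 = 26300 W
Therefore the hydraulic power P = 26300 W.


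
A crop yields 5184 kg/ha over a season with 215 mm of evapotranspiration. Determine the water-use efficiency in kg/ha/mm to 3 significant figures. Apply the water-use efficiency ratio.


Approach: apply the water-use efficiency ratio, WUE = yield/ET.
WUE = 5184 / 215 = 24.1 kg/ha/mm
Therefore the water-use efficiency = 24.1 kg/ha/mm.


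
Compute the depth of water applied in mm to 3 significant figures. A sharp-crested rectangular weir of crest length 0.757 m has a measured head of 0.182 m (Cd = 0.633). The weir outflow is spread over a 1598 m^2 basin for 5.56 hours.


Approach: apply the rectangular weir equation with a volume-to-depth conversion, Q = (2/3)*Cd*L*sqrt(2g)*H^1.5; d = Q*t/A * 1000.
Step 1 — weir discharge:
  Q = (2/3)*0.633*0.757*sqrt(2*9.81)*0.182^1.5 = 0.10987 m^3/s
Step 2 — volume: V = 0.10987 * 5.56*3600 = 2199.1 m^3
Step 3 — depth: d = V/A * 1000 = 2199.1/1598 * 1000 = 1380 mm
Therefore the depth of water applied = 1380 mm.


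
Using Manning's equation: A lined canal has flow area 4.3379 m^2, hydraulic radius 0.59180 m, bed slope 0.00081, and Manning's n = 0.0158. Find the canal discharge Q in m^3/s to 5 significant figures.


Approach: apply Manning's equation, Q = (1/n)*A*R^(2/3)*S^(1/2).
Q = (1/0.0158) * 4.3379 * 0.59180^(2/3) * 0.00081^(1/2) = 5.5078 m^3/s
Therefore the canal discharge Q = 5.5078 m^3/s.


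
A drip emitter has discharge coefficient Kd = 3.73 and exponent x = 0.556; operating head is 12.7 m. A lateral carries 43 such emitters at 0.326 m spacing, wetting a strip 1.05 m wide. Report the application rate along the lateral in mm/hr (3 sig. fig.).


Approach: apply the emitter equation with a lateral mass balance, q = Kd*h^x; Q = n*q; rate = Q/(n*spacing*width).
Step 1 — single emitter flow (q = Kd*h^x):
  q = 3.73 * 12.7^0.556 = 15.326 L/hr
Step 2 — total lateral flow: Q = 43 * 15.326 = 659.01 L/hr
Step 3 — wetted area: A = 43 * 0.326 * 1.05 = 14.719 m^2
Step 4 — application rate: Q/A = 659.01/14.719 = 44.8 mm/hr
Therefore the application rate along the lateral = 44.8 mm/hr.


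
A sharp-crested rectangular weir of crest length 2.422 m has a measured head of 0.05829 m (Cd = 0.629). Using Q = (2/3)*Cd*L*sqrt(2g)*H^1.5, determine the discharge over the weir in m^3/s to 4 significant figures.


Q = (2/3)*0.629*2.422*sqrt(2*9.81)*0.05829^1.5 = 0.06331 m^3/s
Therefore the discharge over the weir = 0.06331 m^3/s.


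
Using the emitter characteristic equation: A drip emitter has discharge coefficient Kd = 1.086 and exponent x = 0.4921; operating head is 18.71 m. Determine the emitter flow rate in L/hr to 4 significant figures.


Approach: apply the emitter characteristic equation, q = Kd * h^x.
q = 1.086 * 18.71^0.4921 = 4.590 L/hr
Therefore the emitter flow rate = 4.590 L/hr.


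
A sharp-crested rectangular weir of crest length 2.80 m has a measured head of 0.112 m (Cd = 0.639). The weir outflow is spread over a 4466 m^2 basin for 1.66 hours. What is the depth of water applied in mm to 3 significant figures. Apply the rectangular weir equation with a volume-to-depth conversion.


Approach: apply the rectangular weir equation with a volume-to-depth conversion, Q = (2/3)*Cd*L*sqrt(2g)*H^1.5; d = Q*t/A * 1000.
Step 1 — weir discharge:
  Q = (2/3)*0.639*2.80*sqrt(2*9.81)*0.112^1.5 = 0.19804 m^3/s
Step 2 — volume: V = 0.19804 * 1.66*3600 = 1183.5 m^3
Step 3 — depth: d = V/A * 1000 = 1183.5/4466 * 1000 = 265 mm
Therefore the depth of water applied = 265 mm.


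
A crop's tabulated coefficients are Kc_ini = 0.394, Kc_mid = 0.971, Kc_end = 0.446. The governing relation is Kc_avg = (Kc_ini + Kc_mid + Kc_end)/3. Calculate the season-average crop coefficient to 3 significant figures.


Kc_avg = (0.394 + 0.971 + 0.446)/3 = 0.604
Therefore the season-average crop coefficient = 0.604.


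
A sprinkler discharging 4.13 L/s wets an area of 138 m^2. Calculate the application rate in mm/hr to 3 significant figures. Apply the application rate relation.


Approach: apply the application rate relation, rate = (Q/A)*3600.
rate = (4.13 / 138) * 3600 = 108 mm/hr
Therefore the application rate = 108 mm/hr.


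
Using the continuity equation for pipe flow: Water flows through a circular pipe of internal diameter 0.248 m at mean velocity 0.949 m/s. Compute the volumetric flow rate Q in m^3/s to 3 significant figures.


Approach: apply the continuity equation for pipe flow, Q = A * v with A = pi*(D/2)^2.
A = pi*(0.248/2)^2 = 0.048305 m^2
Q = 0.048305 * 0.949 = 0.0458 m^3/s
Therefore the volumetric flow rate Q = 0.0458 m^3/s.


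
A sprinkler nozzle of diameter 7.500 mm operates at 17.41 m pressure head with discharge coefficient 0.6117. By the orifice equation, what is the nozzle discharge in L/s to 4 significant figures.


Approach: apply the orifice equation, Q = Cd*A*sqrt(2*g*h), A = pi*(d/2)^2.
A = pi*(7.500e-3/2)^2 = 4.41786e-05 m^2
Q = 0.6117 * 4.41786e-05 * sqrt(2*9.81*17.41) * 1000 = 0.4995 L/s
Therefore the nozzle discharge = 0.4995 L/s.


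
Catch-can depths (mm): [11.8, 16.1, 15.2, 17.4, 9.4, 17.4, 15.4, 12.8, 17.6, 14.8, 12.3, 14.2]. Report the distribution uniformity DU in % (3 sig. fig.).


Approach: apply the low-quarter distribution uniformity, DU = (mean of lowest quarter of readings / overall mean)*100.
sorted lowest 3 of 12: [9.4, 11.8, 12.3] -> mean = 11.167 mm
overall mean = 14.533 mm
DU = (11.167/14.533)*100 = 76.8 %
Therefore the distribution uniformity DU = 76.8 %.


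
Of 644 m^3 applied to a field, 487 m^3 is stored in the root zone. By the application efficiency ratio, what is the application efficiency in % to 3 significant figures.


Approach: apply the application efficiency ratio, Ea = (stored/applied)*100.
Ea = (487/644)*100 = 75.6 %
Therefore the application efficiency = 75.6 %.


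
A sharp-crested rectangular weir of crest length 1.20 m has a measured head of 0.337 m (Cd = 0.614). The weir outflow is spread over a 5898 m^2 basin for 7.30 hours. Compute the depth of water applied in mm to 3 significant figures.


Approach: apply the rectangular weir equation with a volume-to-depth conversion, Q = (2/3)*Cd*L*sqrt(2g)*H^1.5; d = Q*t/A * 1000.
Step 1 — weir discharge:
  Q = (2/3)*0.614*1.20*sqrt(2*9.81)*0.337^1.5 = 0.42565 m^3/s
Step 2 — volume: V = 0.42565 * 7.30*3600 = 11186 m^3
Step 3 — depth: d = V/A * 1000 = 11186/5898 * 1000 = 1900 mm
Therefore the depth of water applied = 1900 mm.


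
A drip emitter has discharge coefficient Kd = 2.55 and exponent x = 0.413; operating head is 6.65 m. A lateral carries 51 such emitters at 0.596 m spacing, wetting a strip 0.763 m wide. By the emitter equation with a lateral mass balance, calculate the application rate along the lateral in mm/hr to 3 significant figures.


Approach: apply the emitter equation with a lateral mass balance, q = Kd*h^x; Q = n*q; rate = Q/(n*spacing*width).
Step 1 — single emitter flow (q = Kd*h^x):
  q = 2.55 * 6.65^0.413 = 5.5765 L/hr
Step 2 — total lateral flow: Q = 51 * 5.5765 = 284.40 L/hr
Step 3 — wetted area: A = 51 * 0.596 * 0.763 = 23.192 m^2
Step 4 — application rate: Q/A = 284.40/23.192 = 12.3 mm/hr
Therefore the application rate along the lateral = 12.3 mm/hr.


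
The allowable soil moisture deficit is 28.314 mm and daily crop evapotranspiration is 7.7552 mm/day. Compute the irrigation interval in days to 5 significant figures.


Approach: apply the irrigation interval relation, interval = SMD / ETc.
interval = 28.314 / 7.7552 = 3.6510 days
Therefore the irrigation interval = 3.6510 days.


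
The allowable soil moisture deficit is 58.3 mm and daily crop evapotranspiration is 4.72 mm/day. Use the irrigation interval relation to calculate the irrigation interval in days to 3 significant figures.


Approach: apply the irrigation interval relation, interval = SMD / ETc.
interval = 58.3 / 4.72 = 12.4 days
Therefore the irrigation interval = 12.4 days.


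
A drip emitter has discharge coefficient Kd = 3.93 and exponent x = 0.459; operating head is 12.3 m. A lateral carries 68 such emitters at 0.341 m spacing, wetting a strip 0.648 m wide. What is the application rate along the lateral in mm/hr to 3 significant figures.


Approach: apply the emitter equation with a lateral mass balance, q = Kd*h^x; Q = n*q; rate = Q/(n*spacing*width).
Step 1 — single emitter flow (q = Kd*h^x):
  q = 3.93 * 12.3^0.459 = 12.435 L/hr
Step 2 — total lateral flow: Q = 68 * 12.435 = 845.61 L/hr
Step 3 — wetted area: A = 68 * 0.341 * 0.648 = 15.026 m^2
Step 4 — application rate: Q/A = 845.61/15.026 = 56.3 mm/hr
Therefore the application rate along the lateral = 56.3 mm/hr.


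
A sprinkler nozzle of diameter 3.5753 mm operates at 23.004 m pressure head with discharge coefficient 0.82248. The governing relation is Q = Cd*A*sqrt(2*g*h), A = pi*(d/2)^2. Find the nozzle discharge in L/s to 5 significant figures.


A = pi*(3.5753e-3/2)^2 = 1.003956e-05 m^2
Q = 0.82248 * 1.003956e-05 * sqrt(2*9.81*23.004) * 1000 = 0.17542 L/s
Therefore the nozzle discharge = 0.17542 L/s.


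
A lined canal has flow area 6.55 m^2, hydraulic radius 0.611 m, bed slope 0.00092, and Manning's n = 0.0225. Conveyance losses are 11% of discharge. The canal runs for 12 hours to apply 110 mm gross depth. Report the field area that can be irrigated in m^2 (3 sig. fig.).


Approach: apply Manning's equation with a conveyance and depth budget, Q = (1/n)*A*R^(2/3)*S^(1/2); Q_field = Q*(1-loss); Area = Q_field*t/(d/1000).
Step 1 — canal discharge (Manning's equation):
  Q = (1/0.0225) * 6.55 * 0.611^(2/3) * 0.00092^(1/2) = 6.3579 m^3/s
Step 2 — delivered flow: Q_field = 6.3579*(1 - 11/100) = 5.6585 m^3/s
Step 3 — volume delivered: V = 5.6585 * 12*3600 = 244450 m^3
Step 4 — area served: A = V / (depth/1000) = 244450 / 0.11 = 2220000 m^2
Therefore the field area that can be irrigated = 2220000 m^2.


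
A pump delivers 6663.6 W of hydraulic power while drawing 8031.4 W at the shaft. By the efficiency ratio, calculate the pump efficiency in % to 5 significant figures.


Approach: apply the efficiency ratio, eta = (P_out/P_in)*100.
eta = (6663.6 / 8031.4) * 100 = 82.969 %
Therefore the pump efficiency = 82.969 %.


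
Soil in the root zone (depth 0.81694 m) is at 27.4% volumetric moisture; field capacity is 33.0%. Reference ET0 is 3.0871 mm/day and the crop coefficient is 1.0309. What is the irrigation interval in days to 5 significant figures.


Approach: apply soil-water budget scheduling, SMD = (FC-theta)/100*depth*1000; ETc = ET0*Kc; interval = SMD/ETc.
Step 1 — soil moisture deficit:
  SMD = (33.0 - 27.4)/100 * 0.81694 * 1000 = 45.74864 mm
Step 2 — daily crop ET (ETc = ET0*Kc):
  ETc = 3.0871 * 1.0309 = 3.182491 mm/day
Step 3 — irrigation interval (SMD/ETc):
  interval = 45.74864 / 3.182491 = 14.375 days
Therefore the irrigation interval = 14.375 days.


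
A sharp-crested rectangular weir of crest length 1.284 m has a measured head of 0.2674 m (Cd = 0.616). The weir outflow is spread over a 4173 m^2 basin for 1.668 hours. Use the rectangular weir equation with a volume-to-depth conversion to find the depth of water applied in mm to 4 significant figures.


Approach: apply the rectangular weir equation with a volume-to-depth conversion, Q = (2/3)*Cd*L*sqrt(2g)*H^1.5; d = Q*t/A * 1000.
Step 1 — weir discharge:
  Q = (2/3)*0.616*1.284*sqrt(2*9.81)*0.2674^1.5 = 0.322958 m^3/s
Step 2 — volume: V = 0.322958 * 1.668*3600 = 1939.30 m^3
Step 3 — depth: d = V/A * 1000 = 1939.30/4173 * 1000 = 464.7 mm
Therefore the depth of water applied = 464.7 mm.


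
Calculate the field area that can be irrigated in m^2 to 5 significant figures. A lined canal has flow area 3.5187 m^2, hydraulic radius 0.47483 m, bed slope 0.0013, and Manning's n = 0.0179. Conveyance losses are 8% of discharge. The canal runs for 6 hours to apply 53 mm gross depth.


Approach: apply Manning's equation with a conveyance and depth budget, Q = (1/n)*A*R^(2/3)*S^(1/2); Q_field = Q*(1-loss); Area = Q_field*t/(d/1000).
Step 1 — canal discharge (Manning's equation):
  Q = (1/0.0179) * 3.5187 * 0.47483^(2/3) * 0.0013^(1/2) = 4.313796 m^3/s
Step 2 — delivered flow: Q_field = 4.313796*(1 - 8/100) = 3.968693 m^3/s
Step 3 — volume delivered: V = 3.968693 * 6*3600 = 85723.76 m^3
Step 4 — area served: A = V / (depth/1000) = 85723.76 / 0.053 = 1617400 m^2
Therefore the field area that can be irrigated = 1617400 m^2.


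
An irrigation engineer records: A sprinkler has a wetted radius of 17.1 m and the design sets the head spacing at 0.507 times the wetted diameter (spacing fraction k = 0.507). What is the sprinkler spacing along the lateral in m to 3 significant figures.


Approach: apply the sprinkler spacing rule (spacing as a fraction of wetted diameter), S = k*(2*R).
S = 0.507 * (2 * 17.1) = 17.3 m
Therefore the sprinkler spacing along the lateral = 17.3 m.


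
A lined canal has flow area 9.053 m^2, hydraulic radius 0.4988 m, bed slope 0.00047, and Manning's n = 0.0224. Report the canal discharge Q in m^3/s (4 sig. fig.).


Approach: apply Manning's equation, Q = (1/n)*A*R^(2/3)*S^(1/2).
Q = (1/0.0224) * 9.053 * 0.4988^(2/3) * 0.00047^(1/2) = 5.511 m^3/s
Therefore the canal discharge Q = 5.511 m^3/s.


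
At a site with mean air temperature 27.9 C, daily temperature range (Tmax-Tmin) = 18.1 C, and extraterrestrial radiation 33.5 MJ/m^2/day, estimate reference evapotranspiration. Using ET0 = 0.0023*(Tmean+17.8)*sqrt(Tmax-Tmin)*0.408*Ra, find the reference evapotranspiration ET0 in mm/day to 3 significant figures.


ET0 = 0.0023*(27.9+17.8)*sqrt(18.1)*0.408*33.5 = 6.11 mm/day
Therefore the reference evapotranspiration ET0 = 6.11 mm/day.


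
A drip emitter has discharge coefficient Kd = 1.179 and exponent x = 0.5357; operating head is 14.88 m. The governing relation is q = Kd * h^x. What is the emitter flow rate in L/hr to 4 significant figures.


q = 1.179 * 14.88^0.5357 = 5.008 L/hr
Therefore the emitter flow rate = 5.008 L/hr.


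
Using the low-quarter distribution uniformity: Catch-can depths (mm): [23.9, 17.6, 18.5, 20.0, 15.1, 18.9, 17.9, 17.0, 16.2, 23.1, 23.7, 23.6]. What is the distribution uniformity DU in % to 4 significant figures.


Approach: apply the low-quarter distribution uniformity, DU = (mean of lowest quarter of readings / overall mean)*100.
sorted lowest 3 of 12: [15.1, 16.2, 17.0] -> mean = 16.1000 mm
overall mean = 19.6250 mm
DU = (16.1000/19.6250)*100 = 82.04 %
Therefore the distribution uniformity DU = 82.04 %.


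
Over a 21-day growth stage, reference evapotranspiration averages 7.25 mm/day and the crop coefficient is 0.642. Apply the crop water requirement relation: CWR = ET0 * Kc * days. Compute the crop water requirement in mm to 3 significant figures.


CWR = 7.25 * 0.642 * 21 = 97.7 mm
Therefore the crop water requirement = 97.7 mm.


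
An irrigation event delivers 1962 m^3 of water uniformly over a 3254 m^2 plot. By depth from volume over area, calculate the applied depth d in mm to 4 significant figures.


Approach: apply depth from volume over area, d = (V/A)*1000.
d = (1962 / 3254) * 1000 = 603.0 mm
Therefore the applied depth d = 603.0 mm.


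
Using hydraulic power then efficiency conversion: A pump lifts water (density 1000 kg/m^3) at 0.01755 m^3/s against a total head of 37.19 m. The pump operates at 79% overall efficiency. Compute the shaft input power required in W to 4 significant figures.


Approach: apply hydraulic power then efficiency conversion, P = rho*g*Q*H; P_in = P/eta.
Step 1 — hydraulic power (P = rho*g*Q*H):
  P = 1000 * 9.81 * 0.01755 * 37.19 = 6402.83 W
Step 2 — input power: P_in = P/eta = 6402.83 / 0.79 = 8105 W
Therefore the shaft input power required = 8105 W.


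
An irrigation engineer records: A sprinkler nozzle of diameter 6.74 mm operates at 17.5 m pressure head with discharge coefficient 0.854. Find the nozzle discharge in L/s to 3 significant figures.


Approach: apply the orifice equation, Q = Cd*A*sqrt(2*g*h), A = pi*(d/2)^2.
A = pi*(6.74e-3/2)^2 = 3.5679e-05 m^2
Q = 0.854 * 3.5679e-05 * sqrt(2*9.81*17.5) * 1000 = 0.565 L/s
Therefore the nozzle discharge = 0.565 L/s.


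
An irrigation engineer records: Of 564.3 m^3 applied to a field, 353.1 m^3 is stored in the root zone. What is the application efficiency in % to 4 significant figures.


Approach: apply the application efficiency ratio, Ea = (stored/applied)*100.
Ea = (353.1/564.3)*100 = 62.57 %
Therefore the application efficiency = 62.57 %.


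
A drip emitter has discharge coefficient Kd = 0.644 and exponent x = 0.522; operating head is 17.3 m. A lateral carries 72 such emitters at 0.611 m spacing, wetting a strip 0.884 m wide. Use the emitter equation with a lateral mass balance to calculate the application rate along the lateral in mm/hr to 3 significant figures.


Approach: apply the emitter equation with a lateral mass balance, q = Kd*h^x; Q = n*q; rate = Q/(n*spacing*width).
Step 1 — single emitter flow (q = Kd*h^x):
  q = 0.644 * 17.3^0.522 = 2.8520 L/hr
Step 2 — total lateral flow: Q = 72 * 2.8520 = 205.34 L/hr
Step 3 — wetted area: A = 72 * 0.611 * 0.884 = 38.889 m^2
Step 4 — application rate: Q/A = 205.34/38.889 = 5.28 mm/hr
Therefore the application rate along the lateral = 5.28 mm/hr.


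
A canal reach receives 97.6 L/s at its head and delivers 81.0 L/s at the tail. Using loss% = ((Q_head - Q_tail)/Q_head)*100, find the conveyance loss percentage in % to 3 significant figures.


loss = ((97.6 - 81.0)/97.6)*100 = 17.0 %
Therefore the conveyance loss percentage = 17.0 %.


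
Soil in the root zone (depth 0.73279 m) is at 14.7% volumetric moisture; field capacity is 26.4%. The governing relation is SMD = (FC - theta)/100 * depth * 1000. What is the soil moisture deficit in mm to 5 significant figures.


SMD = (26.4 - 14.7)/100 * 0.73279 * 1000 = 85.736 mm
Therefore the soil moisture deficit = 85.736 mm.


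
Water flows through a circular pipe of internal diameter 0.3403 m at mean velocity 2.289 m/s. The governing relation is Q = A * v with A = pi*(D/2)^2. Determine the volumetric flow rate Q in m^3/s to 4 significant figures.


A = pi*(0.3403/2)^2 = 0.0909523 m^2
Q = 0.0909523 * 2.289 = 0.2082 m^3/s
Therefore the volumetric flow rate Q = 0.2082 m^3/s.


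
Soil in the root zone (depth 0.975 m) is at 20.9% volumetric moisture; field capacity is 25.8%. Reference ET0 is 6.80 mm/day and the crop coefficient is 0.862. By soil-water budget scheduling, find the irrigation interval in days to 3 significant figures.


Approach: apply soil-water budget scheduling, SMD = (FC-theta)/100*depth*1000; ETc = ET0*Kc; interval = SMD/ETc.
Step 1 — soil moisture deficit:
  SMD = (25.8 - 20.9)/100 * 0.975 * 1000 = 47.775 mm
Step 2 — daily crop ET (ETc = ET0*Kc):
  ETc = 6.80 * 0.862 = 5.8616 mm/day
Step 3 — irrigation interval (SMD/ETc):
  interval = 47.775 / 5.8616 = 8.15 days
Therefore the irrigation interval = 8.15 days.


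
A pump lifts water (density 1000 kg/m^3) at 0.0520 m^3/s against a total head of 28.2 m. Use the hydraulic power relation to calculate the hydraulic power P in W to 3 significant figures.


Approach: apply the hydraulic power relation, P = rho*g*Q*H.
P = 1000 * 9.81 * 0.0520 * 28.2 = 14400 W
Therefore the hydraulic power P = 14400 W.


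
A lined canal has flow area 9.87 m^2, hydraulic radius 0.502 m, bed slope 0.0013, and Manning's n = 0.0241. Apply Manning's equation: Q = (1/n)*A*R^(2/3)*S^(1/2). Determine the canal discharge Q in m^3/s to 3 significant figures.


Q = (1/0.0241) * 9.87 * 0.502^(2/3) * 0.0013^(1/2) = 9.33 m^3/s
Therefore the canal discharge Q = 9.33 m^3/s.


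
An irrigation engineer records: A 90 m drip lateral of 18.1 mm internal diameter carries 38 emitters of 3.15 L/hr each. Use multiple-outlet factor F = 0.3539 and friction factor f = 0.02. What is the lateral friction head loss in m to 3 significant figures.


Approach: apply Darcy-Weisbach with the multiple-outlet F-factor, Q = n*q/(3600*1000) m^3/s; v = Q/A; hf = F*f*(L/D)*(v^2/(2g)).
Q = 38*3.15/(3600*1000) = 3.3250e-05 m^3/s
A = pi*(18.1e-3/2)^2 = 2.5730e-04 m^2, so v = Q/A = 0.12922 m/s
hf = 0.3539*0.02*(90/0.0181)*(0.12922^2/(2*9.81)) = 0.0300 m
Therefore the lateral friction head loss = 0.0300 m.


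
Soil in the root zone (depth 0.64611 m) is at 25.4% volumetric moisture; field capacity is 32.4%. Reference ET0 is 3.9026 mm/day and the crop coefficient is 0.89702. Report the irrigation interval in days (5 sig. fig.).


Approach: apply soil-water budget scheduling, SMD = (FC-theta)/100*depth*1000; ETc = ET0*Kc; interval = SMD/ETc.
Step 1 — soil moisture deficit:
  SMD = (32.4 - 25.4)/100 * 0.64611 * 1000 = 45.22770 mm
Step 2 — daily crop ET (ETc = ET0*Kc):
  ETc = 3.9026 * 0.89702 = 3.500710 mm/day
Step 3 — irrigation interval (SMD/ETc):
  interval = 45.22770 / 3.500710 = 12.920 days
Therefore the irrigation interval = 12.920 days.


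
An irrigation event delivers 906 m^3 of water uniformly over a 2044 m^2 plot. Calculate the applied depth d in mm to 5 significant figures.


Approach: apply depth from volume over area, d = (V/A)*1000.
d = (906 / 2044) * 1000 = 443.25 mm
Therefore the applied depth d = 443.25 mm.


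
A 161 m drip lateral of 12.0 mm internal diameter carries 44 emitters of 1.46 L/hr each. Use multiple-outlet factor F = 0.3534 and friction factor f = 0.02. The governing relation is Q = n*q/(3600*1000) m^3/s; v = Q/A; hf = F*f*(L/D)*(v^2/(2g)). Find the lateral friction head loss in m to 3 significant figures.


Q = 44*1.46/(3600*1000) = 1.7844e-05 m^3/s
A = pi*(12.0e-3/2)^2 = 1.1310e-04 m^2, so v = Q/A = 0.15778 m/s
hf = 0.3534*0.02*(161/0.0120)*(0.15778^2/(2*9.81)) = 0.120 m
Therefore the lateral friction head loss = 0.120 m.


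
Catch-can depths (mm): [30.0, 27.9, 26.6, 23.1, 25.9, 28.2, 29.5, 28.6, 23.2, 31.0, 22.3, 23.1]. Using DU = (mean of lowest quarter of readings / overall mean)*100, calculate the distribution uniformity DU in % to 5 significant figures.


sorted lowest 3 of 12: [22.3, 23.1, 23.1] -> mean = 22.83333 mm
overall mean = 26.61667 mm
DU = (22.83333/26.61667)*100 = 85.786 %
Therefore the distribution uniformity DU = 85.786 %.


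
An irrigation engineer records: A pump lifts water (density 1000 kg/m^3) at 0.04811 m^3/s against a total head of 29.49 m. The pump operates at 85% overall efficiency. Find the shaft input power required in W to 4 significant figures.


Approach: apply hydraulic power then efficiency conversion, P = rho*g*Q*H; P_in = P/eta.
Step 1 — hydraulic power (P = rho*g*Q*H):
  P = 1000 * 9.81 * 0.04811 * 29.49 = 13918.1 W
Step 2 — input power: P_in = P/eta = 13918.1 / 0.85 = 16370 W
Therefore the shaft input power required = 16370 W.


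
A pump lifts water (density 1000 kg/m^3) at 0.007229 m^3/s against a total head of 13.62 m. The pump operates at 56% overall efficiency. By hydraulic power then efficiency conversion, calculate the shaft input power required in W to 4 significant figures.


Approach: apply hydraulic power then efficiency conversion, P = rho*g*Q*H; P_in = P/eta.
Step 1 — hydraulic power (P = rho*g*Q*H):
  P = 1000 * 9.81 * 0.007229 * 13.62 = 965.883 W
Step 2 — input power: P_in = P/eta = 965.883 / 0.56 = 1725 W
Therefore the shaft input power required = 1725 W.
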